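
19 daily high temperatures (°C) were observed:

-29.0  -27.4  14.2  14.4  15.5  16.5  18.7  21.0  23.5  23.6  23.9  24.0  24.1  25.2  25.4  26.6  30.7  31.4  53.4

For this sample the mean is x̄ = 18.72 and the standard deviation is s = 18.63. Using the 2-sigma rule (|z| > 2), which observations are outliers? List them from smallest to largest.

Cutoffs at x̄ ± 2s: 18.72 ± 2·18.63 = [-18.54, 55.98].
-29.0: z = -2.56, |z| > 2 → outlier.
-27.4: z = -2.48, |z| > 2 → outlier.
Every other value lies within [-18.54, 55.98].

-29.0, -27.4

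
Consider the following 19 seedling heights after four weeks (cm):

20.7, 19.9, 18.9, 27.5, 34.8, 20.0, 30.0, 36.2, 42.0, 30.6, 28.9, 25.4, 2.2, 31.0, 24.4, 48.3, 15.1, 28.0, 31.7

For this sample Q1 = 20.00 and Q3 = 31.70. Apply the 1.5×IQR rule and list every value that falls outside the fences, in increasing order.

2.2

IQR = Q3 − Q1 = 31.70 − 20.00 = 11.70.
Lower fence = Q1 − 1.5·IQR = 20.00 − 17.55 = 2.45.
Upper fence = Q3 + 1.5·IQR = 31.70 + 17.55 = 49.25.
2.2 < 2.45 → outlier.
All remaining values lie within [2.45, 49.25].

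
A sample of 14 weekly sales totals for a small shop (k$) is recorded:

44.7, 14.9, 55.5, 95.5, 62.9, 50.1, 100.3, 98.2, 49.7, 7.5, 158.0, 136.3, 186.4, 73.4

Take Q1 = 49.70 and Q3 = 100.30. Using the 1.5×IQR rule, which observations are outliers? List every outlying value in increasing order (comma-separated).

186.4

IQR = Q3 − Q1 = 100.30 − 49.70 = 50.60.
Lower fence = Q1 − 1.5·IQR = 49.70 − 75.90 = -26.20.
Upper fence = Q3 + 1.5·IQR = 100.30 + 75.90 = 176.20.
186.4 > 176.20 → outlier.
All remaining values lie within [-26.20, 176.20].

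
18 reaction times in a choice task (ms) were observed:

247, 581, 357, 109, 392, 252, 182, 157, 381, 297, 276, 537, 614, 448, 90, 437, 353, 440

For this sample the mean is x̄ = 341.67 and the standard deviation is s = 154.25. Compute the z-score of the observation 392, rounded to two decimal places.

z = (392 − 341.67) / 154.25 = 0.33.

0.33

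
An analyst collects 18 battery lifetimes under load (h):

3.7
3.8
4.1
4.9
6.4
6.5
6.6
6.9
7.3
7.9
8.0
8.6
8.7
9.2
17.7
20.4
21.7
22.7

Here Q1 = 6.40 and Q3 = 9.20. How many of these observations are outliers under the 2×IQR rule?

IQR = 2.80; fences at 6.40 − 5.60 = 0.80 and 9.20 + 5.60 = 14.80.
Outside the cutoffs: 17.7, 20.4, 21.7, 22.7.

4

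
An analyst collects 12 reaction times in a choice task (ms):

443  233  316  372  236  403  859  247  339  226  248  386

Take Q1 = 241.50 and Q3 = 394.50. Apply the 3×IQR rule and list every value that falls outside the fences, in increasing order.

IQR = Q3 − Q1 = 394.50 − 241.50 = 153.00.
Lower fence = Q1 − 3·IQR = 241.50 − 459.00 = -217.50.
Upper fence = Q3 + 3·IQR = 394.50 + 459.00 = 853.50.
859 > 853.50 → outlier.
All remaining values lie within [-217.50, 853.50].

859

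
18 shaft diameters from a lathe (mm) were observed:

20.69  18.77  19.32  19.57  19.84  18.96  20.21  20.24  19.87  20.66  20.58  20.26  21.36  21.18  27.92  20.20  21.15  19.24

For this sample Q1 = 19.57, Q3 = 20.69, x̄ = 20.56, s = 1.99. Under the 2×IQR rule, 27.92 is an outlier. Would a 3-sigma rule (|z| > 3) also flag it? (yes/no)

z = (27.92 − 20.56) / 1.99 = 3.70.
|z| = 3.70 > 3.

yes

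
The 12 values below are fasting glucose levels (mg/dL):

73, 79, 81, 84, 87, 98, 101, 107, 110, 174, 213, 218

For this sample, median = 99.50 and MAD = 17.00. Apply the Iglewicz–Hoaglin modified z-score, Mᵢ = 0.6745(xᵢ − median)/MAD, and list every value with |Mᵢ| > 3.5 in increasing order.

|Mᵢ| > 3.5 ⇔ |xᵢ − 99.50| > 3.5·17.00/0.6745 = 88.21.
So outliers lie outside [11.29, 187.71].
213: M = 4.50 → outlier.
218: M = 4.70 → outlier.

213, 218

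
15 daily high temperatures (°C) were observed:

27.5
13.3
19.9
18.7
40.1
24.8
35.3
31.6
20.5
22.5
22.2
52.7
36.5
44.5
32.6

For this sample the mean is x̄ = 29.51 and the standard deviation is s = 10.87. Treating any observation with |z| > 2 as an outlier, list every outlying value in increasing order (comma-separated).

Cutoffs at x̄ ± 2s: 29.51 ± 2·10.87 = [7.77, 51.25].
52.7: z = 2.13, |z| > 2 → outlier.
Every other value lies within [7.77, 51.25].

52.7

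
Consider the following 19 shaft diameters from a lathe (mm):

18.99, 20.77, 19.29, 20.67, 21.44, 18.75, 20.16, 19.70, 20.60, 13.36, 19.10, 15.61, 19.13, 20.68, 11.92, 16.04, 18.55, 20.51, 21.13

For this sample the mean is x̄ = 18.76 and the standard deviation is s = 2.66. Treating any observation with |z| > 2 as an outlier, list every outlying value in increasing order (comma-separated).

Cutoffs at x̄ ± 2s: 18.76 ± 2·2.66 = [13.44, 24.08].
11.92: z = -2.57, |z| > 2 → outlier.
13.36: z = -2.03, |z| > 2 → outlier.
Every other value lies within [13.44, 24.08].

11.92, 13.36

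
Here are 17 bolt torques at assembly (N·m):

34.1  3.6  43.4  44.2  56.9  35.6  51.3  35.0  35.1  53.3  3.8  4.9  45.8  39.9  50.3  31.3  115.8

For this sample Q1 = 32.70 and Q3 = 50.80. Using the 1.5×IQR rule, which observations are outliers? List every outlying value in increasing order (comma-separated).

IQR = Q3 − Q1 = 50.80 − 32.70 = 18.10.
Lower fence = Q1 − 1.5·IQR = 32.70 − 27.15 = 5.55.
Upper fence = Q3 + 1.5·IQR = 50.80 + 27.15 = 77.95.
3.6 < 5.55 → outlier.
3.8 < 5.55 → outlier.
4.9 < 5.55 → outlier.
115.8 > 77.95 → outlier.
All remaining values lie within [5.55, 77.95].

3.6, 3.8, 4.9, 115.8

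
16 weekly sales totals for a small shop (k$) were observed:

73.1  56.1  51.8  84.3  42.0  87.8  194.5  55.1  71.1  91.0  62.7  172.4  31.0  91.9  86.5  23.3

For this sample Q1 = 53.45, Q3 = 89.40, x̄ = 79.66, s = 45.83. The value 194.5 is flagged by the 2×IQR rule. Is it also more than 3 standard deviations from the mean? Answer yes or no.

z = (194.5 − 79.66) / 45.83 = 2.51.
|z| = 2.51 ≤ 3.

no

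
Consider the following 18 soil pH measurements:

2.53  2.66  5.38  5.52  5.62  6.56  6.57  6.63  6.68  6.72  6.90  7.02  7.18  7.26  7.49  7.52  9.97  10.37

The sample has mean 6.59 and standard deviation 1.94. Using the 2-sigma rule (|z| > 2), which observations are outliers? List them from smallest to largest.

2.53, 2.66

Cutoffs at x̄ ± 2s: 6.59 ± 2·1.94 = [2.71, 10.47].
2.53: z = -2.09, |z| > 2 → outlier.
2.66: z = -2.03, |z| > 2 → outlier.
Every other value lies within [2.71, 10.47].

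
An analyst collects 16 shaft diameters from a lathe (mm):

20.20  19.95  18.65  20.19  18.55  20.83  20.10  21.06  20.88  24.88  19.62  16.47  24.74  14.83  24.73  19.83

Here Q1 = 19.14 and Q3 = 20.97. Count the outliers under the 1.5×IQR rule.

4

IQR = 1.83; fences at 19.14 − 2.745 = 16.395 and 20.97 + 2.745 = 23.715.
Outside the cutoffs: 14.83, 24.73, 24.74, 24.88.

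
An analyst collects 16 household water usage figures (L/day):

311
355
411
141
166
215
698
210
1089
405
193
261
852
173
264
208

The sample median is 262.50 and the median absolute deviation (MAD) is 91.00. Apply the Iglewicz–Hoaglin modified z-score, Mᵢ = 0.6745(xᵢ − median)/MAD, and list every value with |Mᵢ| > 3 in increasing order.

698, 852, 1089

|Mᵢ| > 3 ⇔ |xᵢ − 262.50| > 3·91.00/0.6745 = 404.74.
So outliers lie outside [-142.24, 667.24].
698: M = 3.23 → outlier.
852: M = 4.37 → outlier.
1089: M = 6.13 → outlier.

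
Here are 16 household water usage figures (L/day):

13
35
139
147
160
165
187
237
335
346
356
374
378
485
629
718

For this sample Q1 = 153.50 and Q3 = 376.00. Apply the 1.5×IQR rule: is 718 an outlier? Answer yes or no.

yes

IQR = Q3 − Q1 = 376.00 − 153.50 = 222.50.
Lower fence = Q1 − 1.5·IQR = 153.50 − 333.75 = -180.25.
Upper fence = Q3 + 1.5·IQR = 376.00 + 333.75 = 709.75.
718 lies above the upper fence.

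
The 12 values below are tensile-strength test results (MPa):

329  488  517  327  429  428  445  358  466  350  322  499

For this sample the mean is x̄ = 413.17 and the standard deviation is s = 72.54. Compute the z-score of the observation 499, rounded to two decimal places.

z = (499 − 413.17) / 72.54 = 1.18.

1.18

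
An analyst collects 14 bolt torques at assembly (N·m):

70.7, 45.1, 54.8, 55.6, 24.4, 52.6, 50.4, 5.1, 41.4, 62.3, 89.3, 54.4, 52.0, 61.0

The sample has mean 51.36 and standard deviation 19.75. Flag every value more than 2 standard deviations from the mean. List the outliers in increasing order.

Cutoffs at x̄ ± 2s: 51.36 ± 2·19.75 = [11.86, 90.86].
5.1: z = -2.34, |z| > 2 → outlier.
Every other value lies within [11.86, 90.86].

5.1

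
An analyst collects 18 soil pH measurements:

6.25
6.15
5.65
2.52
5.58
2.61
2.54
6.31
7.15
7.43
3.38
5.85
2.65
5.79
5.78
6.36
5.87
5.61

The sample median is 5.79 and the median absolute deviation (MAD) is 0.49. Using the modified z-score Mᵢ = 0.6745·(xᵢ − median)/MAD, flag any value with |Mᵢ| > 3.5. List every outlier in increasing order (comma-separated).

2.52, 2.54, 2.61, 2.65

|Mᵢ| > 3.5 ⇔ |xᵢ − 5.79| > 3.5·0.49/0.6745 = 2.54.
So outliers lie outside [3.25, 8.33].
2.52: M = -4.50 → outlier.
2.54: M = -4.47 → outlier.
2.61: M = -4.38 → outlier.
2.65: M = -4.32 → outlier.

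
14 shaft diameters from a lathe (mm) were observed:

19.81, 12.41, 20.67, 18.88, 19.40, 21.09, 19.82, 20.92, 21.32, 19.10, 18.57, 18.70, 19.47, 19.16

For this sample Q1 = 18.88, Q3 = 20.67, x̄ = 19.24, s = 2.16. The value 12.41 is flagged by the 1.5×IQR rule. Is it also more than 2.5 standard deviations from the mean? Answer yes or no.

yes

z = (12.41 − 19.24) / 2.16 = -3.16.
|z| = 3.16 > 2.5.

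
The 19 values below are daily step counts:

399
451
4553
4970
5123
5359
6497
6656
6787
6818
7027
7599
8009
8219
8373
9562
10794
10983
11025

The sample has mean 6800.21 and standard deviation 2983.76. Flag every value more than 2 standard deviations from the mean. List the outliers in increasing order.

Cutoffs at x̄ ± 2s: 6800.21 ± 2·2983.76 = [832.69, 12767.73].
399: z = -2.15, |z| > 2 → outlier.
451: z = -2.13, |z| > 2 → outlier.
Every other value lies within [832.69, 12767.73].

399, 451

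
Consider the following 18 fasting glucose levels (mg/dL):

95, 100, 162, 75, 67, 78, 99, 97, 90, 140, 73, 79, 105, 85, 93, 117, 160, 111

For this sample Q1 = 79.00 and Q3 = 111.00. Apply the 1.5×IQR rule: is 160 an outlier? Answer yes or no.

yes

IQR = Q3 − Q1 = 111.00 − 79.00 = 32.00.
Lower fence = Q1 − 1.5·IQR = 79.00 − 48.00 = 31.00.
Upper fence = Q3 + 1.5·IQR = 111.00 + 48.00 = 159.00.
160 lies above the upper fence.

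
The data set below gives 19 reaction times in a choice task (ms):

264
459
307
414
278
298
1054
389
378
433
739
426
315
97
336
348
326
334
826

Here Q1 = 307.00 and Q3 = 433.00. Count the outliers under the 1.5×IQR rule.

IQR = 126.00; fences at 307.00 − 189.00 = 118.00 and 433.00 + 189.00 = 622.00.
Outside the cutoffs: 97, 739, 826, 1054.

4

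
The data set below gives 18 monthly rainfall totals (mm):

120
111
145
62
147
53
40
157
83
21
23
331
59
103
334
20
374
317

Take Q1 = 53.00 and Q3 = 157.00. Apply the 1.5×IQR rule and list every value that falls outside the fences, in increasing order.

317, 331, 334, 374

IQR = Q3 − Q1 = 157.00 − 53.00 = 104.00.
Lower fence = Q1 − 1.5·IQR = 53.00 − 156.00 = -103.00.
Upper fence = Q3 + 1.5·IQR = 157.00 + 156.00 = 313.00.
317 > 313.00 → outlier.
331 > 313.00 → outlier.
334 > 313.00 → outlier.
374 > 313.00 → outlier.
All remaining values lie within [-103.00, 313.00].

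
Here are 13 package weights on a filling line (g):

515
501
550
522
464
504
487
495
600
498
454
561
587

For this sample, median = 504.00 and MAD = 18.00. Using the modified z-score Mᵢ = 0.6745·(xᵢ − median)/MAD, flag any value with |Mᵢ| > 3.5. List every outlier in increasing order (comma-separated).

600

|Mᵢ| > 3.5 ⇔ |xᵢ − 504.00| > 3.5·18.00/0.6745 = 93.40.
So outliers lie outside [410.60, 597.40].
600: M = 3.60 → outlier.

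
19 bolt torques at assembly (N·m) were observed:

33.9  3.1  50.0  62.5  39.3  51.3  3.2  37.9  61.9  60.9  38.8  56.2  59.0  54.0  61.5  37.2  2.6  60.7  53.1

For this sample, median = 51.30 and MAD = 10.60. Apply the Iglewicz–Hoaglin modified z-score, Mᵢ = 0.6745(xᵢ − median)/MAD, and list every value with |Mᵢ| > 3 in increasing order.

|Mᵢ| > 3 ⇔ |xᵢ − 51.30| > 3·10.60/0.6745 = 47.15.
So outliers lie outside [4.15, 98.45].
2.6: M = -3.10 → outlier.
3.1: M = -3.07 → outlier.
3.2: M = -3.06 → outlier.

2.6, 3.1, 3.2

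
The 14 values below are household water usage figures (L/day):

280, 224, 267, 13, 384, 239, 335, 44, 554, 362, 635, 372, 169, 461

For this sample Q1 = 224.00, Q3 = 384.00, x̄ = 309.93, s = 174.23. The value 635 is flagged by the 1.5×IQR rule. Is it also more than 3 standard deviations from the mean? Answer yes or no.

z = (635 − 309.93) / 174.23 = 1.87.
|z| = 1.87 ≤ 3.

no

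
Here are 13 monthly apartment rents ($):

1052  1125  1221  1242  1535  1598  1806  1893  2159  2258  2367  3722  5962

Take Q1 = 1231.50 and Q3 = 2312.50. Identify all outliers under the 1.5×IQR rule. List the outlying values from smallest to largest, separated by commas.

IQR = Q3 − Q1 = 2312.50 − 1231.50 = 1081.00.
Lower fence = Q1 − 1.5·IQR = 1231.50 − 1621.50 = -390.00.
Upper fence = Q3 + 1.5·IQR = 2312.50 + 1621.50 = 3934.00.
5962 > 3934.00 → outlier.
All remaining values lie within [-390.00, 3934.00].

5962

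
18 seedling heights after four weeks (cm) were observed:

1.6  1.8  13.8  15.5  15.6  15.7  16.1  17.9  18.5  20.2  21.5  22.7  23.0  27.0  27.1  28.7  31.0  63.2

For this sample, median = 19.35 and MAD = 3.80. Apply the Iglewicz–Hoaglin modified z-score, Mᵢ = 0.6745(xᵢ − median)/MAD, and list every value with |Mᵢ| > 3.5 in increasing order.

|Mᵢ| > 3.5 ⇔ |xᵢ − 19.35| > 3.5·3.80/0.6745 = 19.72.
So outliers lie outside [-0.37, 39.07].
63.2: M = 7.78 → outlier.

63.2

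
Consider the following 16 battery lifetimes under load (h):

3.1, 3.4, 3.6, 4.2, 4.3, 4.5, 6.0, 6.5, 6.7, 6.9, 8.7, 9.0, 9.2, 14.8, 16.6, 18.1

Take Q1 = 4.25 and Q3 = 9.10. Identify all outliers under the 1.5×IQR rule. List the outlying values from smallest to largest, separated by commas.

IQR = Q3 − Q1 = 9.10 − 4.25 = 4.85.
Lower fence = Q1 − 1.5·IQR = 4.25 − 7.275 = -3.025.
Upper fence = Q3 + 1.5·IQR = 9.10 + 7.275 = 16.375.
16.6 > 16.375 → outlier.
18.1 > 16.375 → outlier.
All remaining values lie within [-3.025, 16.375].

16.6, 18.1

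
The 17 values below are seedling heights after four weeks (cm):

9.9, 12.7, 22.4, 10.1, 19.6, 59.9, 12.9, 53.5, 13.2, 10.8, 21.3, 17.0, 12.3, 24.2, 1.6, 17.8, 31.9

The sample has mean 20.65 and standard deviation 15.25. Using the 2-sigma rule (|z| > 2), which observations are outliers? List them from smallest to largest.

53.5, 59.9

Cutoffs at x̄ ± 2s: 20.65 ± 2·15.25 = [-9.85, 51.15].
53.5: z = 2.15, |z| > 2 → outlier.
59.9: z = 2.57, |z| > 2 → outlier.
Every other value lies within [-9.85, 51.15].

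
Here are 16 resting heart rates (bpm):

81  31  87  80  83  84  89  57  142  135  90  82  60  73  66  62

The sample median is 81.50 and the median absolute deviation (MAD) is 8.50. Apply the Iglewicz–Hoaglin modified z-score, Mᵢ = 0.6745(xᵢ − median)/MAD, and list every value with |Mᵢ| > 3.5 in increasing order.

31, 135, 142

|Mᵢ| > 3.5 ⇔ |xᵢ − 81.50| > 3.5·8.50/0.6745 = 44.11.
So outliers lie outside [37.39, 125.61].
31: M = -4.01 → outlier.
135: M = 4.25 → outlier.
142: M = 4.80 → outlier.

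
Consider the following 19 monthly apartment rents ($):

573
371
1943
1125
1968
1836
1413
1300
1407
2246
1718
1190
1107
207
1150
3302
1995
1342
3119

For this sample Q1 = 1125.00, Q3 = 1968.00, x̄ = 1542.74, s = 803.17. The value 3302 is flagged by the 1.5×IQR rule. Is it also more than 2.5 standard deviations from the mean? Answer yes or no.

z = (3302 − 1542.74) / 803.17 = 2.19.
|z| = 2.19 ≤ 2.5.

no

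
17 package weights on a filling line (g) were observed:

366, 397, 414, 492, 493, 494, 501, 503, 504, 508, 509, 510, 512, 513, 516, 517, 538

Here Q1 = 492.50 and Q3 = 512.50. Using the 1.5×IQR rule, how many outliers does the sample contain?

3

IQR = 20.00; fences at 492.50 − 30.00 = 462.50 and 512.50 + 30.00 = 542.50.
Outside the cutoffs: 366, 397, 414.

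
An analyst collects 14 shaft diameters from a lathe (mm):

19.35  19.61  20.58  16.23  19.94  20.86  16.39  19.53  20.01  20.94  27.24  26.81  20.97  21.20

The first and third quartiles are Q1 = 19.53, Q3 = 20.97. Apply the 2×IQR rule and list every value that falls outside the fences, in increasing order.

16.23, 16.39, 26.81, 27.24

IQR = Q3 − Q1 = 20.97 − 19.53 = 1.44.
Lower fence = Q1 − 2·IQR = 19.53 − 2.88 = 16.65.
Upper fence = Q3 + 2·IQR = 20.97 + 2.88 = 23.85.
16.23 < 16.65 → outlier.
16.39 < 16.65 → outlier.
26.81 > 23.85 → outlier.
27.24 > 23.85 → outlier.
All remaining values lie within [16.65, 23.85].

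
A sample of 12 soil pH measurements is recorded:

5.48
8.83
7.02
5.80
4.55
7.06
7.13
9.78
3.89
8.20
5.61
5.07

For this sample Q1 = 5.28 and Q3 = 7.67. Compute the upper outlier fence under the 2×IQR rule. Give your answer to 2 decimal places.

IQR = Q3 − Q1 = 7.67 − 5.28 = 2.39.
Lower fence = Q1 − 2·IQR = 5.28 − 4.78 = 0.50.
Upper fence = Q3 + 2·IQR = 7.67 + 4.78 = 12.45.

12.45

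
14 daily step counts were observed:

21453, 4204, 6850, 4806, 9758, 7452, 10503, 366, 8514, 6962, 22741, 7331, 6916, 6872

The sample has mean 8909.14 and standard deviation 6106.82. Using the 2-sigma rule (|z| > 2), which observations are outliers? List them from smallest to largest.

Cutoffs at x̄ ± 2s: 8909.14 ± 2·6106.82 = [-3304.50, 21122.78].
21453: z = 2.05, |z| > 2 → outlier.
22741: z = 2.26, |z| > 2 → outlier.
Every other value lies within [-3304.50, 21122.78].

21453, 22741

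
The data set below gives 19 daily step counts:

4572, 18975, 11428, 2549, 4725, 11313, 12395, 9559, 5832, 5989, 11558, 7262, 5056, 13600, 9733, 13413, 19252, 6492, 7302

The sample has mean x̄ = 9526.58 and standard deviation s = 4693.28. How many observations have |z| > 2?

2

Cutoffs: x̄ ± 2s = [140.02, 18913.14].
Outside the cutoffs: 18975, 19252.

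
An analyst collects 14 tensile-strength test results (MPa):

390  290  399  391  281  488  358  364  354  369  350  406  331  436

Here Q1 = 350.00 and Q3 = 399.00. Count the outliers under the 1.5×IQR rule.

1

IQR = 49.00; fences at 350.00 − 73.50 = 276.50 and 399.00 + 73.50 = 472.50.
Outside the cutoffs: 488.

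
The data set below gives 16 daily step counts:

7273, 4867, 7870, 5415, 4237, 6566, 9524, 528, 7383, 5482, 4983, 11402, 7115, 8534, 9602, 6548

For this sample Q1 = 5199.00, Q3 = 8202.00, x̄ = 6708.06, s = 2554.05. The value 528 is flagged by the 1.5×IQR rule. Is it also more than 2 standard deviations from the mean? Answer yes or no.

z = (528 − 6708.06) / 2554.05 = -2.42.
|z| = 2.42 > 2.

yes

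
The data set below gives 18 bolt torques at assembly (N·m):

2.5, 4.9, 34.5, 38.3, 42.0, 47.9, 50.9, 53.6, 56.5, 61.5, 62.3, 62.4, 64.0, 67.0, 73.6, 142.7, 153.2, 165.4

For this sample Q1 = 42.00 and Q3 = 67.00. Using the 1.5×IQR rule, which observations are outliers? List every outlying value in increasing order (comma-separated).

2.5, 142.7, 153.2, 165.4

IQR = Q3 − Q1 = 67.00 − 42.00 = 25.00.
Lower fence = Q1 − 1.5·IQR = 42.00 − 37.50 = 4.50.
Upper fence = Q3 + 1.5·IQR = 67.00 + 37.50 = 104.50.
2.5 < 4.50 → outlier.
142.7 > 104.50 → outlier.
153.2 > 104.50 → outlier.
165.4 > 104.50 → outlier.
All remaining values lie within [4.50, 104.50].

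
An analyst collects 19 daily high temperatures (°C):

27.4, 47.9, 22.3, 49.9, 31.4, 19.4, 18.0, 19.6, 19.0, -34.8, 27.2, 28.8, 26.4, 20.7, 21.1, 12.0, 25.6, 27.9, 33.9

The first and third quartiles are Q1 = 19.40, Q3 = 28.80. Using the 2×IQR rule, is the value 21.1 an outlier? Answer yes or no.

no

IQR = Q3 − Q1 = 28.80 − 19.40 = 9.40.
Lower fence = Q1 − 2·IQR = 19.40 − 18.80 = 0.60.
Upper fence = Q3 + 2·IQR = 28.80 + 18.80 = 47.60.
21.1 lies within [0.60, 47.60].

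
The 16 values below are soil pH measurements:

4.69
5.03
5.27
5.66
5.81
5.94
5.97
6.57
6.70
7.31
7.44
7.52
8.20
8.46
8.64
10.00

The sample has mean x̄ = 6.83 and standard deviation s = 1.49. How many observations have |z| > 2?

1

Cutoffs: x̄ ± 2s = [3.85, 9.81].
Outside the cutoffs: 10.00.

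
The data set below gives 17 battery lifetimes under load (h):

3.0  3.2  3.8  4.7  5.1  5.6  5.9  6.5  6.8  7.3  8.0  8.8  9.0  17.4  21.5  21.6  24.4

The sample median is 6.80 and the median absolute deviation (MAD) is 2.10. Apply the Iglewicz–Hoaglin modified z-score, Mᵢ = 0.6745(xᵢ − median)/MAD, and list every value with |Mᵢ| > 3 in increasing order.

17.4, 21.5, 21.6, 24.4

|Mᵢ| > 3 ⇔ |xᵢ − 6.80| > 3·2.10/0.6745 = 9.34.
So outliers lie outside [-2.54, 16.14].
17.4: M = 3.40 → outlier.
21.5: M = 4.72 → outlier.
21.6: M = 4.75 → outlier.
24.4: M = 5.65 → outlier.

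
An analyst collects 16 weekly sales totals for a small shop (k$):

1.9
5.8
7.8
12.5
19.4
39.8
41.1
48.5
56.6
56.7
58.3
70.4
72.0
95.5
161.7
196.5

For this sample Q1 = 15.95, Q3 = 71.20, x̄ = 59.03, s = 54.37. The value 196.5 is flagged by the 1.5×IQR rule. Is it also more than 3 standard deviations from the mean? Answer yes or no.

no

z = (196.5 − 59.03) / 54.37 = 2.53.
|z| = 2.53 ≤ 3.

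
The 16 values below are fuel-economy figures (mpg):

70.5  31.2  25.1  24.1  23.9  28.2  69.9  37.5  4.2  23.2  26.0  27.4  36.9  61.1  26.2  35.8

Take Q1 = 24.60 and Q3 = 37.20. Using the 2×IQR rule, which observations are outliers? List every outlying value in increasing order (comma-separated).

69.9, 70.5

IQR = Q3 − Q1 = 37.20 − 24.60 = 12.60.
Lower fence = Q1 − 2·IQR = 24.60 − 25.20 = -0.60.
Upper fence = Q3 + 2·IQR = 37.20 + 25.20 = 62.40.
69.9 > 62.40 → outlier.
70.5 > 62.40 → outlier.
All remaining values lie within [-0.60, 62.40].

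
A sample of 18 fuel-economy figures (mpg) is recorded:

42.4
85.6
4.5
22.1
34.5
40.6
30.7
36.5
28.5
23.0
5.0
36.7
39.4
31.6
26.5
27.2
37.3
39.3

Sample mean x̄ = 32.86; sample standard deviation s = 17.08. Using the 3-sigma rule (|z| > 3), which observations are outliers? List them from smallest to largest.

85.6

Cutoffs at x̄ ± 3s: 32.86 ± 3·17.08 = [-18.38, 84.10].
85.6: z = 3.09, |z| > 3 → outlier.
Every other value lies within [-18.38, 84.10].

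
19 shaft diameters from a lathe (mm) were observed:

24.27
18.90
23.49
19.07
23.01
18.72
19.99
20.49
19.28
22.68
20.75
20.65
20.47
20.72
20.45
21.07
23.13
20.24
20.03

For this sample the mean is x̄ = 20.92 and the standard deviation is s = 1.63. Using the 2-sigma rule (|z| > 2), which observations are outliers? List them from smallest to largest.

24.27

Cutoffs at x̄ ± 2s: 20.92 ± 2·1.63 = [17.66, 24.18].
24.27: z = 2.06, |z| > 2 → outlier.
Every other value lies within [17.66, 24.18].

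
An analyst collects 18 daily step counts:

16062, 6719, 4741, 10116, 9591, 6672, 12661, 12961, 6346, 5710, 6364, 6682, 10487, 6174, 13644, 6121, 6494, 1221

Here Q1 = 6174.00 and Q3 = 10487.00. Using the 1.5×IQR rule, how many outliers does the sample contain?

0

IQR = 4313.00; fences at 6174.00 − 6469.50 = -295.50 and 10487.00 + 6469.50 = 16956.50.
Every value lies within the cutoffs.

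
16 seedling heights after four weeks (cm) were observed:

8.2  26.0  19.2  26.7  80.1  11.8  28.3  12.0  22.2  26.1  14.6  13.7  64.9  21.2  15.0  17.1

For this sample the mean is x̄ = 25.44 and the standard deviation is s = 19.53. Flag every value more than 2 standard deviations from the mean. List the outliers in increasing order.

Cutoffs at x̄ ± 2s: 25.44 ± 2·19.53 = [-13.62, 64.50].
64.9: z = 2.02, |z| > 2 → outlier.
80.1: z = 2.80, |z| > 2 → outlier.
Every other value lies within [-13.62, 64.50].

64.9, 80.1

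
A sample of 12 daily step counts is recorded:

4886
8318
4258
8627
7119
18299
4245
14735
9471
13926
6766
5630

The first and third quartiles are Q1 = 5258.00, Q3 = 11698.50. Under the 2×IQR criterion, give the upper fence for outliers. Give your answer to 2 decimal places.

24579.50

IQR = Q3 − Q1 = 11698.50 − 5258.00 = 6440.50.
Lower fence = Q1 − 2·IQR = 5258.00 − 12881.00 = -7623.00.
Upper fence = Q3 + 2·IQR = 11698.50 + 12881.00 = 24579.50.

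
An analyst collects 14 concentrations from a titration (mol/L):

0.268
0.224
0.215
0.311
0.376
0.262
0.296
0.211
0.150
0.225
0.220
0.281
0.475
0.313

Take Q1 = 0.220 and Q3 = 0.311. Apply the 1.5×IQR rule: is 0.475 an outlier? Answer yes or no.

IQR = Q3 − Q1 = 0.311 − 0.220 = 0.091.
Lower fence = Q1 − 1.5·IQR = 0.220 − 0.1365 = 0.0835.
Upper fence = Q3 + 1.5·IQR = 0.311 + 0.1365 = 0.4475.
0.475 lies above the upper fence.

yes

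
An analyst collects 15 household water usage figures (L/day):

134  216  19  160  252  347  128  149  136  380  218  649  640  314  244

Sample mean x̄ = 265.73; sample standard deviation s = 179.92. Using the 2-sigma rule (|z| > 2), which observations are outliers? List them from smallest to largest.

Cutoffs at x̄ ± 2s: 265.73 ± 2·179.92 = [-94.11, 625.57].
640: z = 2.08, |z| > 2 → outlier.
649: z = 2.13, |z| > 2 → outlier.
Every other value lies within [-94.11, 625.57].

640, 649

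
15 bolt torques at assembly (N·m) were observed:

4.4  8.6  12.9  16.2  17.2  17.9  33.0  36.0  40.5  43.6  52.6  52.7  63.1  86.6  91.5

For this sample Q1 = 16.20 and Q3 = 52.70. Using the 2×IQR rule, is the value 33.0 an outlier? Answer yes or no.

no

IQR = Q3 − Q1 = 52.70 − 16.20 = 36.50.
Lower fence = Q1 − 2·IQR = 16.20 − 73.00 = -56.80.
Upper fence = Q3 + 2·IQR = 52.70 + 73.00 = 125.70.
33.0 lies within [-56.80, 125.70].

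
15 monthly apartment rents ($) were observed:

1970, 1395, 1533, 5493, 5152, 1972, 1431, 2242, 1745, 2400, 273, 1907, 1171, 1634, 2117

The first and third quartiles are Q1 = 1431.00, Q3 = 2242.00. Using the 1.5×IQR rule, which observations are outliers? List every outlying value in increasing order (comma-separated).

IQR = Q3 − Q1 = 2242.00 − 1431.00 = 811.00.
Lower fence = Q1 − 1.5·IQR = 1431.00 − 1216.50 = 214.50.
Upper fence = Q3 + 1.5·IQR = 2242.00 + 1216.50 = 3458.50.
5152 > 3458.50 → outlier.
5493 > 3458.50 → outlier.
All remaining values lie within [214.50, 3458.50].

5152, 5493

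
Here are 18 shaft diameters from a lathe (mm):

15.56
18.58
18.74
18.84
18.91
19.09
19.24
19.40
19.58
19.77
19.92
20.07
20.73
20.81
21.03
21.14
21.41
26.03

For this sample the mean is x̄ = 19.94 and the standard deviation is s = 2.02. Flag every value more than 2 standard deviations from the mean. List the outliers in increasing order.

Cutoffs at x̄ ± 2s: 19.94 ± 2·2.02 = [15.90, 23.98].
15.56: z = -2.17, |z| > 2 → outlier.
26.03: z = 3.01, |z| > 2 → outlier.
Every other value lies within [15.90, 23.98].

15.56, 26.03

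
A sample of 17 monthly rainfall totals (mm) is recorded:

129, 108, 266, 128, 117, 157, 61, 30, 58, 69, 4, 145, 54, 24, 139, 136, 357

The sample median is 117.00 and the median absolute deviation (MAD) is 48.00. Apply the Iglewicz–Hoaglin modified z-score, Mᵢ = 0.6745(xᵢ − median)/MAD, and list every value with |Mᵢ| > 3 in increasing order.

|Mᵢ| > 3 ⇔ |xᵢ − 117.00| > 3·48.00/0.6745 = 213.49.
So outliers lie outside [-96.49, 330.49].
357: M = 3.37 → outlier.

357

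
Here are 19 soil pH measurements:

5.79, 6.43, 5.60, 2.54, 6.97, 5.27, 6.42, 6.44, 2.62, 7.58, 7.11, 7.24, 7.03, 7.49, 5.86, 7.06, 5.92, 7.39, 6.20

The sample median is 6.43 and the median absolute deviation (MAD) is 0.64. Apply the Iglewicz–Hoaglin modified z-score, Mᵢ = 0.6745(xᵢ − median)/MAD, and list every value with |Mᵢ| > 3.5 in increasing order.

2.54, 2.62

|Mᵢ| > 3.5 ⇔ |xᵢ − 6.43| > 3.5·0.64/0.6745 = 3.32.
So outliers lie outside [3.11, 9.75].
2.54: M = -4.10 → outlier.
2.62: M = -4.02 → outlier.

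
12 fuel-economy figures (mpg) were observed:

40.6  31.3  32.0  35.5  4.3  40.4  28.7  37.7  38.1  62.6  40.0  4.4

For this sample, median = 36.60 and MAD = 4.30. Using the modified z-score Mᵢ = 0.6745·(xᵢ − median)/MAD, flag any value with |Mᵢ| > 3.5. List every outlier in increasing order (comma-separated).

|Mᵢ| > 3.5 ⇔ |xᵢ − 36.60| > 3.5·4.30/0.6745 = 22.31.
So outliers lie outside [14.29, 58.91].
4.3: M = -5.07 → outlier.
4.4: M = -5.05 → outlier.
62.6: M = 4.08 → outlier.

4.3, 4.4, 62.6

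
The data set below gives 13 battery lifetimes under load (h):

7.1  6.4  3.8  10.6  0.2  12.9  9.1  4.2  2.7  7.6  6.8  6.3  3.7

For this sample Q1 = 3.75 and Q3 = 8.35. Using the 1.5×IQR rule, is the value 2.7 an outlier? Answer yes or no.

IQR = Q3 − Q1 = 8.35 − 3.75 = 4.60.
Lower fence = Q1 − 1.5·IQR = 3.75 − 6.90 = -3.15.
Upper fence = Q3 + 1.5·IQR = 8.35 + 6.90 = 15.25.
2.7 lies within [-3.15, 15.25].

no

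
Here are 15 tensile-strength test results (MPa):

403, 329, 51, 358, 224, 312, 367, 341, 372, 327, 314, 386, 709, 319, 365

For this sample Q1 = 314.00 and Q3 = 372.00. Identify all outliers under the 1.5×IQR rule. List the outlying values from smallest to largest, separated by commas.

IQR = Q3 − Q1 = 372.00 − 314.00 = 58.00.
Lower fence = Q1 − 1.5·IQR = 314.00 − 87.00 = 227.00.
Upper fence = Q3 + 1.5·IQR = 372.00 + 87.00 = 459.00.
51 < 227.00 → outlier.
224 < 227.00 → outlier.
709 > 459.00 → outlier.
All remaining values lie within [227.00, 459.00].

51, 224, 709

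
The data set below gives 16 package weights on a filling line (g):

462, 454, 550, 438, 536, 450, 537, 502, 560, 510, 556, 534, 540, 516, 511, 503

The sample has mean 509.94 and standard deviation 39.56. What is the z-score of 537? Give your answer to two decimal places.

z = (537 − 509.94) / 39.56 = 0.68.

0.68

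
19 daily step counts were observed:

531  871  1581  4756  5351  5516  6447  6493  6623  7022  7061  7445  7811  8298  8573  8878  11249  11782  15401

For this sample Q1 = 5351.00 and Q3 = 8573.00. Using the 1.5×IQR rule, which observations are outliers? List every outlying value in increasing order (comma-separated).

15401

IQR = Q3 − Q1 = 8573.00 − 5351.00 = 3222.00.
Lower fence = Q1 − 1.5·IQR = 5351.00 − 4833.00 = 518.00.
Upper fence = Q3 + 1.5·IQR = 8573.00 + 4833.00 = 13406.00.
15401 > 13406.00 → outlier.
All remaining values lie within [518.00, 13406.00].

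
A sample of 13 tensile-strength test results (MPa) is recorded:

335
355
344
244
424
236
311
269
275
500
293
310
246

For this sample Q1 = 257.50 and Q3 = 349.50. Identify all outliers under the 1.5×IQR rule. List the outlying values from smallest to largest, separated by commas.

500

IQR = Q3 − Q1 = 349.50 − 257.50 = 92.00.
Lower fence = Q1 − 1.5·IQR = 257.50 − 138.00 = 119.50.
Upper fence = Q3 + 1.5·IQR = 349.50 + 138.00 = 487.50.
500 > 487.50 → outlier.
All remaining values lie within [119.50, 487.50].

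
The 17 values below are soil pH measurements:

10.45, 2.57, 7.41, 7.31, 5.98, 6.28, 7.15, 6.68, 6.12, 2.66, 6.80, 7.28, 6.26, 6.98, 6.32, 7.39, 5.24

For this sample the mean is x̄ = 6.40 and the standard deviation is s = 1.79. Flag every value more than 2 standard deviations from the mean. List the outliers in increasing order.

Cutoffs at x̄ ± 2s: 6.40 ± 2·1.79 = [2.82, 9.98].
2.57: z = -2.14, |z| > 2 → outlier.
2.66: z = -2.09, |z| > 2 → outlier.
10.45: z = 2.26, |z| > 2 → outlier.
Every other value lies within [2.82, 9.98].

2.57, 2.66, 10.45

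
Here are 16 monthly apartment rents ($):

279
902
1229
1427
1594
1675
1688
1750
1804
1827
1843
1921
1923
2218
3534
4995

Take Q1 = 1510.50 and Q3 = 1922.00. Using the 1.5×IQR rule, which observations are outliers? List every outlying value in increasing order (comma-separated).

279, 3534, 4995

IQR = Q3 − Q1 = 1922.00 − 1510.50 = 411.50.
Lower fence = Q1 − 1.5·IQR = 1510.50 − 617.25 = 893.25.
Upper fence = Q3 + 1.5·IQR = 1922.00 + 617.25 = 2539.25.
279 < 893.25 → outlier.
3534 > 2539.25 → outlier.
4995 > 2539.25 → outlier.
All remaining values lie within [893.25, 2539.25].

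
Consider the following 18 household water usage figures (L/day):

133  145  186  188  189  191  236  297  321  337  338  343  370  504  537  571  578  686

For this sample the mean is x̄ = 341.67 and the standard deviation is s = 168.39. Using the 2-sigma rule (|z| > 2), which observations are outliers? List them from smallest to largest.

686

Cutoffs at x̄ ± 2s: 341.67 ± 2·168.39 = [4.89, 678.45].
686: z = 2.04, |z| > 2 → outlier.
Every other value lies within [4.89, 678.45].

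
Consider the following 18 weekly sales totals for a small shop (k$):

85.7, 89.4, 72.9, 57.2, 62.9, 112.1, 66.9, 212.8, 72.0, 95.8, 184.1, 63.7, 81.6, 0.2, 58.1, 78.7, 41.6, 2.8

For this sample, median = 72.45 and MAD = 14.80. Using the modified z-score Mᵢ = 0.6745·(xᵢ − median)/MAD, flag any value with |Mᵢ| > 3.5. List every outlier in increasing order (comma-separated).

|Mᵢ| > 3.5 ⇔ |xᵢ − 72.45| > 3.5·14.80/0.6745 = 76.80.
So outliers lie outside [-4.35, 149.25].
184.1: M = 5.09 → outlier.
212.8: M = 6.40 → outlier.

184.1, 212.8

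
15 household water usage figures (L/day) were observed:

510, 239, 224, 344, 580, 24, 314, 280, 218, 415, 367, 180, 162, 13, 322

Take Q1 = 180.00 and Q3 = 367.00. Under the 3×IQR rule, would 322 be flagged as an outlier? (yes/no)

IQR = Q3 − Q1 = 367.00 − 180.00 = 187.00.
Lower fence = Q1 − 3·IQR = 180.00 − 561.00 = -381.00.
Upper fence = Q3 + 3·IQR = 367.00 + 561.00 = 928.00.
322 lies within [-381.00, 928.00].

no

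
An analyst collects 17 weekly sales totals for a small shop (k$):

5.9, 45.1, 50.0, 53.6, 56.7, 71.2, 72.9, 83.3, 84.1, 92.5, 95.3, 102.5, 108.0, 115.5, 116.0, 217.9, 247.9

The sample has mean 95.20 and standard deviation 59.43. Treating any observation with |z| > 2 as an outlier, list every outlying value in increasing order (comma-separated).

217.9, 247.9

Cutoffs at x̄ ± 2s: 95.20 ± 2·59.43 = [-23.66, 214.06].
217.9: z = 2.06, |z| > 2 → outlier.
247.9: z = 2.57, |z| > 2 → outlier.
Every other value lies within [-23.66, 214.06].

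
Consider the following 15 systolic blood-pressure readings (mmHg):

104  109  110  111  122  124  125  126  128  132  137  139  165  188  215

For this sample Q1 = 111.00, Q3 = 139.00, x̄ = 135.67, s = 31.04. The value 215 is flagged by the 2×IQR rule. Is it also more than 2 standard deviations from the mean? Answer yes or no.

yes

z = (215 − 135.67) / 31.04 = 2.56.
|z| = 2.56 > 2.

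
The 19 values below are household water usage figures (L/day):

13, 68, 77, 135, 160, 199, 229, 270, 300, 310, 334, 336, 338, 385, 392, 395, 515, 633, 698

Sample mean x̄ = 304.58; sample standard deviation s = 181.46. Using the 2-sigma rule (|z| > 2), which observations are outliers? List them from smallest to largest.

698

Cutoffs at x̄ ± 2s: 304.58 ± 2·181.46 = [-58.34, 667.50].
698: z = 2.17, |z| > 2 → outlier.
Every other value lies within [-58.34, 667.50].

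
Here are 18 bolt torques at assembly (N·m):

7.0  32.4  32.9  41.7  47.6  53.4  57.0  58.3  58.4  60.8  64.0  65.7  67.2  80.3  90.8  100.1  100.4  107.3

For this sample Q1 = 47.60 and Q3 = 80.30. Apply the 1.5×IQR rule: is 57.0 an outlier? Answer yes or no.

IQR = Q3 − Q1 = 80.30 − 47.60 = 32.70.
Lower fence = Q1 − 1.5·IQR = 47.60 − 49.05 = -1.45.
Upper fence = Q3 + 1.5·IQR = 80.30 + 49.05 = 129.35.
57.0 lies within [-1.45, 129.35].

no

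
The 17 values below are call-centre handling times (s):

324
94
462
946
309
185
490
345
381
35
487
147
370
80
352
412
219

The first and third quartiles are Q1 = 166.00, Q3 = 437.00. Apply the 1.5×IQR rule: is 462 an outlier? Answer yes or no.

IQR = Q3 − Q1 = 437.00 − 166.00 = 271.00.
Lower fence = Q1 − 1.5·IQR = 166.00 − 406.50 = -240.50.
Upper fence = Q3 + 1.5·IQR = 437.00 + 406.50 = 843.50.
462 lies within [-240.50, 843.50].

no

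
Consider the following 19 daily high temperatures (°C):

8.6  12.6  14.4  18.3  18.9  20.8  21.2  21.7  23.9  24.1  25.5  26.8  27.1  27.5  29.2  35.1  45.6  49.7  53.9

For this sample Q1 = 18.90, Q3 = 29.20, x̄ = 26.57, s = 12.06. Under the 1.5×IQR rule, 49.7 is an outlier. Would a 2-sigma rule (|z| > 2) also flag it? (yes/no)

z = (49.7 − 26.57) / 12.06 = 1.92.
|z| = 1.92 ≤ 2.

no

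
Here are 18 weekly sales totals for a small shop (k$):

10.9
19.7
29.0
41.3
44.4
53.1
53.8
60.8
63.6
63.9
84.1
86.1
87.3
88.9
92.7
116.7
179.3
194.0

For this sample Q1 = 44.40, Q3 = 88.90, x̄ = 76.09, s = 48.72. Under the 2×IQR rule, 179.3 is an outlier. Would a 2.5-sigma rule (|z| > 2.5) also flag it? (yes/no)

no

z = (179.3 − 76.09) / 48.72 = 2.12.
|z| = 2.12 ≤ 2.5.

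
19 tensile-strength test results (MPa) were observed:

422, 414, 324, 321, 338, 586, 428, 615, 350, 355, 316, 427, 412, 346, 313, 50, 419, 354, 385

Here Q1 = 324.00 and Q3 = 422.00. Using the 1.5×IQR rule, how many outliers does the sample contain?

3

IQR = 98.00; fences at 324.00 − 147.00 = 177.00 and 422.00 + 147.00 = 569.00.
Outside the cutoffs: 50, 586, 615.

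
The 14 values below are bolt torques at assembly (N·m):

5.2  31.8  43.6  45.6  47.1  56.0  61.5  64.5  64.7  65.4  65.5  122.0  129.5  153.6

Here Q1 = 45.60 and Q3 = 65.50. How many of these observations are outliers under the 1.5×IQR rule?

IQR = 19.90; fences at 45.60 − 29.85 = 15.75 and 65.50 + 29.85 = 95.35.
Outside the cutoffs: 5.2, 122.0, 129.5, 153.6.

4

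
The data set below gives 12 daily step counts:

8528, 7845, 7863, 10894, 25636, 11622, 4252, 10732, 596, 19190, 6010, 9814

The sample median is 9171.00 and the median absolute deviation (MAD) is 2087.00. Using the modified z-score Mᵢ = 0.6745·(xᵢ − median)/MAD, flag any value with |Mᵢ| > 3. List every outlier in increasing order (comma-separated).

|Mᵢ| > 3 ⇔ |xᵢ − 9171.00| > 3·2087.00/0.6745 = 9282.43.
So outliers lie outside [-111.43, 18453.43].
19190: M = 3.24 → outlier.
25636: M = 5.32 → outlier.

19190, 25636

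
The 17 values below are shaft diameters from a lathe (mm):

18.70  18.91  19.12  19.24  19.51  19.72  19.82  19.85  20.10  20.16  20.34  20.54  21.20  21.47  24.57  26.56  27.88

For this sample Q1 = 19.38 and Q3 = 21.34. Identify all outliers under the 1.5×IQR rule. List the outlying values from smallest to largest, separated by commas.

IQR = Q3 − Q1 = 21.34 − 19.38 = 1.96.
Lower fence = Q1 − 1.5·IQR = 19.38 − 2.94 = 16.44.
Upper fence = Q3 + 1.5·IQR = 21.34 + 2.94 = 24.28.
24.57 > 24.28 → outlier.
26.56 > 24.28 → outlier.
27.88 > 24.28 → outlier.
All remaining values lie within [16.44, 24.28].

24.57, 26.56, 27.88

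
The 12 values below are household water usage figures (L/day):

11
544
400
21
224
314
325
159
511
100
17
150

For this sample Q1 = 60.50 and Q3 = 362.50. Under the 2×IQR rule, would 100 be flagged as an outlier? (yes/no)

no

IQR = Q3 − Q1 = 362.50 − 60.50 = 302.00.
Lower fence = Q1 − 2·IQR = 60.50 − 604.00 = -543.50.
Upper fence = Q3 + 2·IQR = 362.50 + 604.00 = 966.50.
100 lies within [-543.50, 966.50].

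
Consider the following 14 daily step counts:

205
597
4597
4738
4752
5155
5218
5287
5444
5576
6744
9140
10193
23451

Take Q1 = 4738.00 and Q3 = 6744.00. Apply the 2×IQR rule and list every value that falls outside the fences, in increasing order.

IQR = Q3 − Q1 = 6744.00 − 4738.00 = 2006.00.
Lower fence = Q1 − 2·IQR = 4738.00 − 4012.00 = 726.00.
Upper fence = Q3 + 2·IQR = 6744.00 + 4012.00 = 10756.00.
205 < 726.00 → outlier.
597 < 726.00 → outlier.
23451 > 10756.00 → outlier.
All remaining values lie within [726.00, 10756.00].

205, 597, 23451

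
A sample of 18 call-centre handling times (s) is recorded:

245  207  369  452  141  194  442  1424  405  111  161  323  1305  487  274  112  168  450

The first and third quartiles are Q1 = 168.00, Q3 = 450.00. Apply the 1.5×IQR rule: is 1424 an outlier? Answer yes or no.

yes

IQR = Q3 − Q1 = 450.00 − 168.00 = 282.00.
Lower fence = Q1 − 1.5·IQR = 168.00 − 423.00 = -255.00.
Upper fence = Q3 + 1.5·IQR = 450.00 + 423.00 = 873.00.
1424 lies above the upper fence.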